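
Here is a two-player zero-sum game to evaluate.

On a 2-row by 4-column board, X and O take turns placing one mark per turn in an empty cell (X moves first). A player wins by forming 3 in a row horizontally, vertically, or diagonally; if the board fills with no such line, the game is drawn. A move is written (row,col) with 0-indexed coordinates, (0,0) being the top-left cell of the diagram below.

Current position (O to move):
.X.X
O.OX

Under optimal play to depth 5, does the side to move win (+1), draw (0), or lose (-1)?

p1 O@[.X.X/O.OX]: (0,0)[OX.X/O.OX]-1 (0,2)[.XOX/O.OX]+0 (1,1)[.X.X/OOOX]+1*
p2 X@[.X.X/OOOX] terminal -1; root [.X.X/O.OX] d5

value(.X.X/O.OX, O) = +1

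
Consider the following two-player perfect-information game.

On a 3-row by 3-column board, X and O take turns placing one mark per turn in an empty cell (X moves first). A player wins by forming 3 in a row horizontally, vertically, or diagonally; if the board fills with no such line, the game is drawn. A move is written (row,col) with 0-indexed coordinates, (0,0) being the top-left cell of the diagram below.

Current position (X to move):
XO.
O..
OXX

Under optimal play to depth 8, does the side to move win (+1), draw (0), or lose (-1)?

value(XO./O../OXX, X) = +1

p1 X@[XO./O../OXX]: (0,2)[XOX/O../OXX]+1* (1,1)[XO./OX./OXX]+1 (1,2)[XO./O.X/OXX]+1
p2 O@[XOX/O../OXX]: (1,1)[XOX/OO./OXX]-1* (1,2)[XOX/O.O/OXX]-1
p3 X@[XOX/OO./OXX]: (1,2)[XOX/OOX/OXX]+1*
p4 O@[XOX/OOX/OXX] terminal -1; root [XO./O../OXX] d8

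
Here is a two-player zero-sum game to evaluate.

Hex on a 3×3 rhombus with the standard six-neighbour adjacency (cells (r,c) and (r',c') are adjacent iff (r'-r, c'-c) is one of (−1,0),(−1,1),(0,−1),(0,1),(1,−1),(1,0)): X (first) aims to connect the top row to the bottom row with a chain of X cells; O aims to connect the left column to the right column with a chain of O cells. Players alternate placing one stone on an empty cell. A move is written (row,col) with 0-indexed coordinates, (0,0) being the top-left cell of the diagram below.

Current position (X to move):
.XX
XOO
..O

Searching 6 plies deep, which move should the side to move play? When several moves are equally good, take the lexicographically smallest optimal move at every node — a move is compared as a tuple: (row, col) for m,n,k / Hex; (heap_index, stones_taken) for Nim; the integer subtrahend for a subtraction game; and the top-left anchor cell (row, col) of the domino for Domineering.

ply 1, X at .XX/XOO/..O | (0,0)=-1→XXX/XOO/..O; (2,0)=+1→.XX/XOO/X.O*; (2,1)=-1→.XX/XOO/.XO
ply 2: .XX/XOO/X.O is terminal -1 (O); from .XX/XOO/..O depth 6

X's best at [.XX/XOO/..O]: (2,0)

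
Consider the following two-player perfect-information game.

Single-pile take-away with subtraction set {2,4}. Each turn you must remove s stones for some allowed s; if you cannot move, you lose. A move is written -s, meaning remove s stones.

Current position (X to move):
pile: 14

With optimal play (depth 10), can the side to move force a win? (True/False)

X winning at [14]: True

p1 X@[14]: -2[12]+1* -4[10]-1
p2 O@[12]: -2[10]-1* -4[8]-1
p3 X@[10]: -2[8]-1 -4[6]+1*
p4 O@[6]: -2[4]-1* -4[2]-1
p5 X@[4]: -2[2]-1 -4[0]+1*
p6 O@[0] terminal -1; root [14] d10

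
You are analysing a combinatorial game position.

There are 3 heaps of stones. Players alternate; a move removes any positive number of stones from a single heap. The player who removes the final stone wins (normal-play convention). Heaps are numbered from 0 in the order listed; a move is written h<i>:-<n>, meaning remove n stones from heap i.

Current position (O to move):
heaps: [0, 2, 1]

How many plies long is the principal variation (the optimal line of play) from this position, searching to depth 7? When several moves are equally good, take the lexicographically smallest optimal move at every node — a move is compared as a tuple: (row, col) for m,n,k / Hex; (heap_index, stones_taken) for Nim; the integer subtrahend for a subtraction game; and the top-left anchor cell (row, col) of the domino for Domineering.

PV length from [(0,2,1)]: 3 plies

[(0,2,1)] O move#1: h1:-1:+1/(0,1,1)*, h1:-2:-1/(0,0,1), h2:-1:-1/(0,2,0)
[(0,1,1)] X move#2: h1:-1:-1/(0,0,1)*, h2:-1:-1/(0,1,0)
[(0,0,1)] O move#3: h2:-1:+1/(0,0,0)*
[(0,0,0)] end (terminal -1, X#4); searched (0,2,1) to 7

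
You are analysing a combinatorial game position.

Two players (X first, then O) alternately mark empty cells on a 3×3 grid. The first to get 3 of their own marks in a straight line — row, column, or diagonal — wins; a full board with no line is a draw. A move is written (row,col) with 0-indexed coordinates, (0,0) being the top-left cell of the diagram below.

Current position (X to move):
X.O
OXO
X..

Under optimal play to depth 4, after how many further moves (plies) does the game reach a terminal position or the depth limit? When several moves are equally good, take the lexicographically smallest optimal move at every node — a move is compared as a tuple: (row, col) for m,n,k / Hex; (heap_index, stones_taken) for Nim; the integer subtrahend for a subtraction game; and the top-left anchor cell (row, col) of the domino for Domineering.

PV length from [X.O/OXO/X..]: 1 ply

[X.O/OXO/X..] X move#1: (0,1):-1/XXO/OXO/X.., (2,1):-1/X.O/OXO/XX., (2,2):+1/X.O/OXO/X.X*
[X.O/OXO/X.X] end (terminal -1, O#2); searched X.O/OXO/X.. to 4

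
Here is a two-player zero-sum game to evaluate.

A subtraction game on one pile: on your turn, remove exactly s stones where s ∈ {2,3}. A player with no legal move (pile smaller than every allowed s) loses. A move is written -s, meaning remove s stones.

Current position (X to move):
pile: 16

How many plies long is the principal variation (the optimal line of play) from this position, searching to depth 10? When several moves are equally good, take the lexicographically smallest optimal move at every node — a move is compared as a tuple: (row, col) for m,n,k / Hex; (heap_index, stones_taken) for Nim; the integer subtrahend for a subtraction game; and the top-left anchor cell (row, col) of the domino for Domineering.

PV length from [16]: 6 plies

ply 1, X at 16 | -2=-1→14*; -3=-1→13
ply 2, O at 14 | -2=-1→12; -3=+1→11*
ply 3, X at 11 | -2=-1→9*; -3=-1→8
ply 4, O at 9 | -2=-1→7; -3=+1→6*
ply 5, X at 6 | -2=-1→4*; -3=-1→3
ply 6, O at 4 | -2=-1→2; -3=+1→1*
ply 7: 1 is terminal -1 (X); from 16 depth 10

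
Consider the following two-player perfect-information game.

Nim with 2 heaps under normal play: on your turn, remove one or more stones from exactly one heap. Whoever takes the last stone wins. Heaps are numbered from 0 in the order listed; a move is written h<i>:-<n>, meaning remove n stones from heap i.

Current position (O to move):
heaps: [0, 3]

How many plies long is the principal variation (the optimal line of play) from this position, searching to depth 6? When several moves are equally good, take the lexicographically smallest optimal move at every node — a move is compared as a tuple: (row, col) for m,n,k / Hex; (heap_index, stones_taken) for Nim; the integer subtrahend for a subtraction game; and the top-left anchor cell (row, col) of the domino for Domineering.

p1 O@[(0,3)]: h1:-1[(0,2)]-1 h1:-2[(0,1)]-1 h1:-3[(0,0)]+1*
p2 X@[(0,0)] terminal -1; root [(0,3)] d6

PV length from [(0,3)]: 1 ply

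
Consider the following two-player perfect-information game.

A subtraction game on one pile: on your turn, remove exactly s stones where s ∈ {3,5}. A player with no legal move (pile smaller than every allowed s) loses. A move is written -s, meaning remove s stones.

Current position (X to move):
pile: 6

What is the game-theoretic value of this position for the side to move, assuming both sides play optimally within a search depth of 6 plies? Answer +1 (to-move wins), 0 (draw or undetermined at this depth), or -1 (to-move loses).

value(6, X) = +1

p1 X@[6]: -3[3]-1 -5[1]+1*
p2 O@[1] terminal -1; root [6] d6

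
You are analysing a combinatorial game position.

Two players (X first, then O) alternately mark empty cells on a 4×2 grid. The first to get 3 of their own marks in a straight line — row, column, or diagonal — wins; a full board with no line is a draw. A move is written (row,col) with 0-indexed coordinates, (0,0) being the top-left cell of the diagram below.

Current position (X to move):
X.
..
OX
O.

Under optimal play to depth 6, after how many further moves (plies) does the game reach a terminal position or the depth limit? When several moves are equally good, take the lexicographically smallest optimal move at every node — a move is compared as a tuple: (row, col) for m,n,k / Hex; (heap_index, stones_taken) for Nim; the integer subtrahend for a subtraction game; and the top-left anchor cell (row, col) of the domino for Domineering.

PV length from [X./../OX/O.]: 4 plies

[X./../OX/O.] X move#1: (0,1):-1/XX/../OX/O., (1,0):+0/X./X./OX/O.*, (1,1):-1/X./.X/OX/O., (3,1):-1/X./../OX/OX
[X./X./OX/O.] O move#2: (0,1):+0/XO/X./OX/O.*, (1,1):+0/X./XO/OX/O., (3,1):+0/X./X./OX/OO
[XO/X./OX/O.] X move#3: (1,1):+0/XO/XX/OX/O.*, (3,1):+0/XO/X./OX/OX
[XO/XX/OX/O.] O move#4: (3,1):+0/XO/XX/OX/OO*
[XO/XX/OX/OO] end (terminal +0, X#5); searched X./../OX/O. to 6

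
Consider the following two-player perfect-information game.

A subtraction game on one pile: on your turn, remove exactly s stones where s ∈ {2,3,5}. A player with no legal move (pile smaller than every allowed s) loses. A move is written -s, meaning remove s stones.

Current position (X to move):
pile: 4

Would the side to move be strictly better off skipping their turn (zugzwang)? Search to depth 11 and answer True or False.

zugzwang(4, X) = False

ply 1, X at 4 | -2=-1→2; -3=+1→1*
ply 2: 1 is terminal -1 (O); from 4 depth 11
pass branch (O moves first from the same position):
  | ply 1, O at 4 | -2=-1→2; -3=+1→1*
  | ply 2: 1 is terminal -1 (X); from 4 depth 11
X moving scores +1; X passing scores -1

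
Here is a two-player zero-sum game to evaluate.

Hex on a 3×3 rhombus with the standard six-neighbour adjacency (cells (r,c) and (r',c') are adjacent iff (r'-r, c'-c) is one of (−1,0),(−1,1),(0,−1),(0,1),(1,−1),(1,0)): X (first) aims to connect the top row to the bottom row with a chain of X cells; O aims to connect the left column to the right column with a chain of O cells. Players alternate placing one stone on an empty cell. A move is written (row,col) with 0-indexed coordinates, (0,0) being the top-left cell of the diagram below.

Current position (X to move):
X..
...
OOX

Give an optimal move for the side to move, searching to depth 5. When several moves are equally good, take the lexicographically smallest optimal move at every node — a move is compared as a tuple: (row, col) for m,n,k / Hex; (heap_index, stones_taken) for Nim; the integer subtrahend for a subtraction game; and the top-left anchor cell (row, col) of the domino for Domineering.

X's best at [X../.../OOX]: (1,2)

p1 X@[X../.../OOX]: (0,1)[XX./.../OOX]-1 (0,2)[X.X/.../OOX]-1 (1,0)[X../X../OOX]-1 (1,1)[X../.X./OOX]-1 (1,2)[X../..X/OOX]+1*
p2 O@[X../..X/OOX]: (0,1)[XO./..X/OOX]-1* (0,2)[X.O/..X/OOX]-1 (1,0)[X../O.X/OOX]-1 (1,1)[X../.OX/OOX]-1
p3 X@[XO./..X/OOX]: (0,2)[XOX/..X/OOX]+1* (1,0)[XO./X.X/OOX]+1 (1,1)[XO./.XX/OOX]+1
p4 O@[XOX/..X/OOX] terminal -1; root [X../.../OOX] d5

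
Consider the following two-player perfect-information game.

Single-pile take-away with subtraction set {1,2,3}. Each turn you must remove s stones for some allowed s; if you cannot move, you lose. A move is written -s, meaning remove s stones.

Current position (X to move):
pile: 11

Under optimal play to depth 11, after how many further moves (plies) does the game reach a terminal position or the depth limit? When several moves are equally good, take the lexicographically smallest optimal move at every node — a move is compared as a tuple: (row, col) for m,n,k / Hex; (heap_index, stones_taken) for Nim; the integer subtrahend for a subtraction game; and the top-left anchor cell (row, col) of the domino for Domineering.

PV length from [11]: 5 plies

[11] X move#1: -1:-1/10, -2:-1/9, -3:+1/8*
[8] O move#2: -1:-1/7*, -2:-1/6, -3:-1/5
[7] X move#3: -1:-1/6, -2:-1/5, -3:+1/4*
[4] O move#4: -1:-1/3*, -2:-1/2, -3:-1/1
[3] X move#5: -1:-1/2, -2:-1/1, -3:+1/0*
[0] end (terminal -1, O#6); searched 11 to 11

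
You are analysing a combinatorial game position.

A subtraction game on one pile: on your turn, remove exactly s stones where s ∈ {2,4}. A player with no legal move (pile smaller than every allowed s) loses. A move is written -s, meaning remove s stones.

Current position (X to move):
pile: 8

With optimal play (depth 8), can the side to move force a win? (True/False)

X winning at [8]: True

ply 1, X at 8 | -2=+1→6*; -4=-1→4
ply 2, O at 6 | -2=-1→4*; -4=-1→2
ply 3, X at 4 | -2=-1→2; -4=+1→0*
ply 4: 0 is terminal -1 (O); from 8 depth 8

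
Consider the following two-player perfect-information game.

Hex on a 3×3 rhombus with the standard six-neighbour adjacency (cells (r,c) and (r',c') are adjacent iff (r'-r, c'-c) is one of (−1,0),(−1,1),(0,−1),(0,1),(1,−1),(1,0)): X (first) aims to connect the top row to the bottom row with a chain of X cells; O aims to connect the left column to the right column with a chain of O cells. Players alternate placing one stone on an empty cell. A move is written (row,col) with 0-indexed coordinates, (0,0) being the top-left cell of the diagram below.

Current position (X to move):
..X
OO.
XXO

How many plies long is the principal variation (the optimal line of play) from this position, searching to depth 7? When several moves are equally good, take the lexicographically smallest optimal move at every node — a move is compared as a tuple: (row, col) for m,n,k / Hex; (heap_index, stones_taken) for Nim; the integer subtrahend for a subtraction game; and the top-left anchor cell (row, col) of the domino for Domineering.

p1 X@[..X/OO./XXO]: (0,0)[X.X/OO./XXO]-1 (0,1)[.XX/OO./XXO]-1 (1,2)[..X/OOX/XXO]+1*
p2 O@[..X/OOX/XXO] terminal -1; root [..X/OO./XXO] d7

PV length from [..X/OO./XXO]: 1 ply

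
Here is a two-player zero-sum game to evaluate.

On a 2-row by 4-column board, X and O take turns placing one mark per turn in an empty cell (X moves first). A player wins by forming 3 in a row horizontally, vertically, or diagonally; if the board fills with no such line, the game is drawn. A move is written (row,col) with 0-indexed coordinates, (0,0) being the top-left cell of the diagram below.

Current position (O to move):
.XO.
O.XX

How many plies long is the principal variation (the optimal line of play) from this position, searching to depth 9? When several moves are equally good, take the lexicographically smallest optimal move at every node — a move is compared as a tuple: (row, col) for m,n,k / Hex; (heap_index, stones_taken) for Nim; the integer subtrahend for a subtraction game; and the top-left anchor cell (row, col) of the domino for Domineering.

PV length from [.XO./O.XX]: 3 plies

[.XO./O.XX] O move#1: (0,0):-1/OXO./O.XX, (0,3):-1/.XOO/O.XX, (1,1):+0/.XO./OOXX*
[.XO./OOXX] X move#2: (0,0):+0/XXO./OOXX*, (0,3):+0/.XOX/OOXX
[XXO./OOXX] O move#3: (0,3):+0/XXOO/OOXX*
[XXOO/OOXX] end (terminal +0, X#4); searched .XO./O.XX to 9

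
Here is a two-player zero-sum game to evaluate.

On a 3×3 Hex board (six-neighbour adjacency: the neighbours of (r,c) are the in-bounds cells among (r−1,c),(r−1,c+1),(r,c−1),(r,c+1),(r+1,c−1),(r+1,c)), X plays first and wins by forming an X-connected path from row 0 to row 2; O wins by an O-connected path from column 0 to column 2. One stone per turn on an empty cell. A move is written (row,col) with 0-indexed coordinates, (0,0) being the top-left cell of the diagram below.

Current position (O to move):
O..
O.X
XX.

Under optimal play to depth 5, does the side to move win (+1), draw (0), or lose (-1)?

ply 1, O at O../O.X/XX. | (0,1)=-1→OO./O.X/XX.; (0,2)=+1→O.O/O.X/XX.*; (1,1)=-1→O../OOX/XX.; (2,2)=-1→O../O.X/XXO
ply 2, X at O.O/O.X/XX. | (0,1)=-1→OXO/O.X/XX.*; (1,1)=-1→O.O/OXX/XX.; (2,2)=-1→O.O/O.X/XXX
ply 3, O at OXO/O.X/XX. | (1,1)=+1→OXO/OOX/XX.*; (2,2)=-1→OXO/O.X/XXO
ply 4: OXO/OOX/XX. is terminal -1 (X); from O../O.X/XX. depth 5

value(O../O.X/XX., O) = +1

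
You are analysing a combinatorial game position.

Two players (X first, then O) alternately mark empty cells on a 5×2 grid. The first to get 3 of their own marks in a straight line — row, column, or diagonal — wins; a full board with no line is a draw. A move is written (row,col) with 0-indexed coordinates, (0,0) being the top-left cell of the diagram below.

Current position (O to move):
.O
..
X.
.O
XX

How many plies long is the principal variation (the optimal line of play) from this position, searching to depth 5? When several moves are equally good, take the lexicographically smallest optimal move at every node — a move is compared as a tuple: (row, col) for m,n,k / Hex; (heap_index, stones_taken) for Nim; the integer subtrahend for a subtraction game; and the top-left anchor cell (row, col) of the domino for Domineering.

[.O/../X./.O/XX] O move#1: (0,0):-1/OO/../X./.O/XX, (1,0):-1/.O/O./X./.O/XX, (1,1):-1/.O/.O/X./.O/XX, (2,1):-1/.O/../XO/.O/XX, (3,0):+0/.O/../X./OO/XX*
[.O/../X./OO/XX] X move#2: (0,0):+0/XO/../X./OO/XX*, (1,0):+0/.O/X./X./OO/XX, (1,1):+0/.O/.X/X./OO/XX, (2,1):+0/.O/../XX/OO/XX
[XO/../X./OO/XX] O move#3: (1,0):+0/XO/O./X./OO/XX*, (1,1):-1/XO/.O/X./OO/XX, (2,1):-1/XO/../XO/OO/XX
[XO/O./X./OO/XX] X move#4: (1,1):+0/XO/OX/X./OO/XX*, (2,1):+0/XO/O./XX/OO/XX
[XO/OX/X./OO/XX] O move#5: (2,1):+0/XO/OX/XO/OO/XX*
[XO/OX/XO/OO/XX] end (terminal +0, X#6); searched .O/../X./.O/XX to 5

PV length from [.O/../X./.O/XX]: 5 plies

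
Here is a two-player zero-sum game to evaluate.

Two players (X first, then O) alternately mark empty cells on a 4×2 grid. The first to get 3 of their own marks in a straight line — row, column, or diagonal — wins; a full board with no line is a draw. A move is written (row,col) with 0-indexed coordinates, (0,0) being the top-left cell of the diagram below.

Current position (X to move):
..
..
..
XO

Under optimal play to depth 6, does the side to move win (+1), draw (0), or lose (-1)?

value(../../../XO, X) = 0

p1 X@[../../../XO]: (0,0)[X./../../XO]+0* (0,1)[.X/../../XO]+0 (1,0)[../X./../XO]+0 (1,1)[../.X/../XO]+0 (2,0)[../../X./XO]+0 (2,1)[../../.X/XO]+0
p2 O@[X./../../XO]: (0,1)[XO/../../XO]+0* (1,0)[X./O./../XO]+0 (1,1)[X./.O/../XO]+0 (2,0)[X./../O./XO]+0 (2,1)[X./../.O/XO]+0
p3 X@[XO/../../XO]: (1,0)[XO/X./../XO]+0* (1,1)[XO/.X/../XO]+0 (2,0)[XO/../X./XO]+0 (2,1)[XO/../.X/XO]+0
p4 O@[XO/X./../XO]: (1,1)[XO/XO/../XO]-1 (2,0)[XO/X./O./XO]+0* (2,1)[XO/X./.O/XO]-1
p5 X@[XO/X./O./XO]: (1,1)[XO/XX/O./XO]+0* (2,1)[XO/X./OX/XO]+0
p6 O@[XO/XX/O./XO]: (2,1)[XO/XX/OO/XO]+0*
p7 X@[XO/XX/OO/XO] terminal +0; root [../../../XO] d6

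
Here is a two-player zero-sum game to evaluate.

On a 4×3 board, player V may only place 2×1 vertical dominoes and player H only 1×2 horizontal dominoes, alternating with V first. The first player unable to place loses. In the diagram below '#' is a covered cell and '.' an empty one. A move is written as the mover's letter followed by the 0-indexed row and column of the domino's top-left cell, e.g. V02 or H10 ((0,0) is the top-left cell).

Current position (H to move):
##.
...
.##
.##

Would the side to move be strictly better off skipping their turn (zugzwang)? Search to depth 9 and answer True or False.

p1 H@[##./.../.##/.##]: H10[##./##./.##/.##]-1* H11[##./.##/.##/.##]-1
p2 V@[##./##./.##/.##]: V02[###/###/.##/.##]+1* V20[##./##./###/###]+1
p3 H@[###/###/.##/.##] terminal -1; root [##./.../.##/.##] d9
suppose H passes — search the same position with V to move:
pass> p1 V@[##./.../.##/.##]: V02[###/..#/.##/.##]+1* V10[##./#../###/.##]-1 V20[##./.../###/###]-1
pass> p2 H@[###/..#/.##/.##]: H10[###/###/.##/.##]-1*
pass> p3 V@[###/###/.##/.##]: V20[###/###/###/###]+1*
pass> p4 H@[###/###/###/###] terminal -1; root [##./.../.##/.##] d9
for H: play -1, pass -1

zugzwang(##./.../.##/.##, H) = False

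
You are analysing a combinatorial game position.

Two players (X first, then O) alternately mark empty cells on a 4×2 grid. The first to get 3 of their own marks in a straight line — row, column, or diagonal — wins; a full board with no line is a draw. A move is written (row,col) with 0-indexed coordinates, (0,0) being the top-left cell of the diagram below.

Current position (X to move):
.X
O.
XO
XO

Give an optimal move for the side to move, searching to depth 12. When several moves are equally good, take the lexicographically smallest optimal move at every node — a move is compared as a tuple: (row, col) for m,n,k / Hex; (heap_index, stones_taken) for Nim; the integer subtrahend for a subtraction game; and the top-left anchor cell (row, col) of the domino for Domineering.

p1 X@[.X/O./XO/XO]: (0,0)[XX/O./XO/XO]-1 (1,1)[.X/OX/XO/XO]+0*
p2 O@[.X/OX/XO/XO]: (0,0)[OX/OX/XO/XO]+0*
p3 X@[OX/OX/XO/XO] terminal +0; root [.X/O./XO/XO] d12

X's best at [.X/O./XO/XO]: (1,1)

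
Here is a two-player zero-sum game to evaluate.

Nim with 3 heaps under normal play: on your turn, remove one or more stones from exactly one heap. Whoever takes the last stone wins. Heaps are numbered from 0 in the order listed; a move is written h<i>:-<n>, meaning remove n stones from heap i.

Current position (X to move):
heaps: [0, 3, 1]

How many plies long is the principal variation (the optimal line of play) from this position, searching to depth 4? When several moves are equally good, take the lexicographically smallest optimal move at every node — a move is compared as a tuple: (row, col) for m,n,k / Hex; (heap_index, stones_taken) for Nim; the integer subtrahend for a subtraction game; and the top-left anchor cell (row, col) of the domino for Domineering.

PV length from [(0,3,1)]: 3 plies

ply 1, X at (0,3,1) | h1:-1=-1→(0,2,1); h1:-2=+1→(0,1,1)*; h1:-3=-1→(0,0,1); h2:-1=-1→(0,3,0)
ply 2, O at (0,1,1) | h1:-1=-1→(0,0,1)*; h2:-1=-1→(0,1,0)
ply 3, X at (0,0,1) | h2:-1=+1→(0,0,0)*
ply 4: (0,0,0) is terminal -1 (O); from (0,3,1) depth 4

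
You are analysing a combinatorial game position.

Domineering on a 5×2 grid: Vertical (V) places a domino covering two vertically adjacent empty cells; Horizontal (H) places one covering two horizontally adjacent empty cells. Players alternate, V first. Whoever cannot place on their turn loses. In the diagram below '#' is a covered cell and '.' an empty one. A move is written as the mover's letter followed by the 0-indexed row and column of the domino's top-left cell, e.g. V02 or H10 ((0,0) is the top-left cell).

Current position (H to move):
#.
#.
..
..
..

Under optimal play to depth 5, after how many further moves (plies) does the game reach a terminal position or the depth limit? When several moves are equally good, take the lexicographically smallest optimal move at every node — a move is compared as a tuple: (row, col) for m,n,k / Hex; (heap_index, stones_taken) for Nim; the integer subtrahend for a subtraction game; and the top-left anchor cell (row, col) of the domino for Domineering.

PV length from [#./#./../../..]: 3 plies

p1 H@[#./#./../../..]: H20[#./#./##/../..]-1 H30[#./#./../##/..]+1* H40[#./#./../../##]-1
p2 V@[#./#./../##/..]: V01[##/##/../##/..]-1* V11[#./##/.#/##/..]-1
p3 H@[##/##/../##/..]: H20[##/##/##/##/..]+1* H40[##/##/../##/##]+1
p4 V@[##/##/##/##/..] terminal -1; root [#./#./../../..] d5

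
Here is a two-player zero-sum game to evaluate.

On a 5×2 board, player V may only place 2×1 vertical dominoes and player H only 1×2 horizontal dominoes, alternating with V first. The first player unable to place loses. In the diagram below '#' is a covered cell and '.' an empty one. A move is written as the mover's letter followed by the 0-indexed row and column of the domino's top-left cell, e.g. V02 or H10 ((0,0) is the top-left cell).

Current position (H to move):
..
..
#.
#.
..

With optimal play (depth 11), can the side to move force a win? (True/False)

H winning at [../../#./#./..]: True

[../../#./#./..] H move#1: H00:+1/##/../#./#./..*, H10:+1/../##/#./#./.., H40:-1/../../#./#./##
[##/../#./#./..] V move#2: V11:-1/##/.#/##/#./..*, V21:-1/##/../##/##/.., V31:-1/##/../#./##/.#
[##/.#/##/#./..] H move#3: H40:+1/##/.#/##/#./##*
[##/.#/##/#./##] end (terminal -1, V#4); searched ../../#./#./.. to 11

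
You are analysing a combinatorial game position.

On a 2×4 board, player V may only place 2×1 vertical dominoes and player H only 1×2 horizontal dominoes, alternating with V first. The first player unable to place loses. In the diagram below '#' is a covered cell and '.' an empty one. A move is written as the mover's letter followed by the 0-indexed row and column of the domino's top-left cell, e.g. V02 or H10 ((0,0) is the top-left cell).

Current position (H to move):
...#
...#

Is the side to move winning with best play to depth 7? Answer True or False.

H winning at [...#/...#]: True

[...#/...#] H move#1: H00:+1/##.#/...#*, H01:+1/.###/...#, H10:+1/...#/##.#, H11:+1/...#/.###
[##.#/...#] V move#2: V02:-1/####/..##*
[####/..##] H move#3: H10:+1/####/####*
[####/####] end (terminal -1, V#4); searched ...#/...# to 7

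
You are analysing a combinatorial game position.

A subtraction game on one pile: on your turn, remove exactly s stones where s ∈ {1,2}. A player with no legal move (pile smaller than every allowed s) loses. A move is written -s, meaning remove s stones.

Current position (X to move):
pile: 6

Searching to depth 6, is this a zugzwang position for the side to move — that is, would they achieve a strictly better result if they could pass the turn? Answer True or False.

zugzwang(6, X) = True

[6] X move#1: -1:-1/5*, -2:-1/4
[5] O move#2: -1:-1/4, -2:+1/3*
[3] X move#3: -1:-1/2*, -2:-1/1
[2] O move#4: -1:-1/1, -2:+1/0*
[0] end (terminal -1, X#5); searched 6 to 6
if X skipped the turn, O would face:
~ [6] O move#1: -1:-1/5*, -2:-1/4
~ [5] X move#2: -1:-1/4, -2:+1/3*
~ [3] O move#3: -1:-1/2*, -2:-1/1
~ [2] X move#4: -1:-1/1, -2:+1/0*
~ [0] end (terminal -1, O#5); searched 6 to 6
compare (X): move=-1 vs pass=+1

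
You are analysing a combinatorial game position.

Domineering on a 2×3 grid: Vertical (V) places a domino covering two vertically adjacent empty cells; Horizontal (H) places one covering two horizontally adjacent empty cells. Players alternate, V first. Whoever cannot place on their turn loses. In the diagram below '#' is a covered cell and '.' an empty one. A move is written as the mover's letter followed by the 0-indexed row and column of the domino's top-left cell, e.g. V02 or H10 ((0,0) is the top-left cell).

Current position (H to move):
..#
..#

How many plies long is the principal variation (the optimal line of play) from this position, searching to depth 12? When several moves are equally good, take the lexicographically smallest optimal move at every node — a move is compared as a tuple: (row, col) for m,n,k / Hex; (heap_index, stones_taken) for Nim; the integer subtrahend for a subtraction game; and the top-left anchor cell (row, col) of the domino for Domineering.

PV length from [..#/..#]: 1 ply

ply 1, H at ..#/..# | H00=+1→###/..#*; H10=+1→..#/###
ply 2: ###/..# is terminal -1 (V); from ..#/..# depth 12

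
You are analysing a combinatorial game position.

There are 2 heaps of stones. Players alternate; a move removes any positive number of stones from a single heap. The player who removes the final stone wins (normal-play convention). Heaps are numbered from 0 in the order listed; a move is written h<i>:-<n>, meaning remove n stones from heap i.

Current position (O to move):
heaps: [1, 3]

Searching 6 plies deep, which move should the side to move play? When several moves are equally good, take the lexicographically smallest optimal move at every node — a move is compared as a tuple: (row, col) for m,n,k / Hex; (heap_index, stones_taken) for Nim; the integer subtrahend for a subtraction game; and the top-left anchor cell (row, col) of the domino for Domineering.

[(1,3)] O move#1: h0:-1:-1/(0,3), h1:-1:-1/(1,2), h1:-2:+1/(1,1)*, h1:-3:-1/(1,0)
[(1,1)] X move#2: h0:-1:-1/(0,1)*, h1:-1:-1/(1,0)
[(0,1)] O move#3: h1:-1:+1/(0,0)*
[(0,0)] end (terminal -1, X#4); searched (1,3) to 6

O's best at [(1,3)]: h1:-2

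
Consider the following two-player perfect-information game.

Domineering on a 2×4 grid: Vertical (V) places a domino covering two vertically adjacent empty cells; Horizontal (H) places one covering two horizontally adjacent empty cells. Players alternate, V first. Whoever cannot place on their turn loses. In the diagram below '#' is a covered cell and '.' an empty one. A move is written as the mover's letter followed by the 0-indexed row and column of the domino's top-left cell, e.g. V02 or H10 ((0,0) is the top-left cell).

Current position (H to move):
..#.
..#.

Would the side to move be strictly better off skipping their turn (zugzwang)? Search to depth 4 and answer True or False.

zugzwang(..#./..#., H) = False

ply 1, H at ..#./..#. | H00=+1→###./..#.*; H10=+1→..#./###.
ply 2, V at ###./..#. | V03=-1→####/..##*
ply 3, H at ####/..## | H10=+1→####/####*
ply 4: ####/#### is terminal -1 (V); from ..#./..#. depth 4
if H skipped the turn, V would face:
~ ply 1, V at ..#./..#. | V00=+1→#.#./#.#.*; V01=+1→.##./.##.; V03=-1→..##/..##
~ ply 2: #.#./#.#. is terminal -1 (H); from ..#./..#. depth 4
compare (H): move=+1 vs pass=-1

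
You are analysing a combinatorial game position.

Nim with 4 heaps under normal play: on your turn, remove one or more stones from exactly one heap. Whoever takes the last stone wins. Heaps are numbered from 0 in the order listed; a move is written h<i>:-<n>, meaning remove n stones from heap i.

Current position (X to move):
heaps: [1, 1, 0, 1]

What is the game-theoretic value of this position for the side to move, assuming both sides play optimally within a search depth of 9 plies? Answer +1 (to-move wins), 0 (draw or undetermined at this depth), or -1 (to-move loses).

value((1,1,0,1), X) = +1

[(1,1,0,1)] X move#1: h0:-1:+1/(0,1,0,1)*, h1:-1:+1/(1,0,0,1), h3:-1:+1/(1,1,0,0)
[(0,1,0,1)] O move#2: h1:-1:-1/(0,0,0,1)*, h3:-1:-1/(0,1,0,0)
[(0,0,0,1)] X move#3: h3:-1:+1/(0,0,0,0)*
[(0,0,0,0)] end (terminal -1, O#4); searched (1,1,0,1) to 9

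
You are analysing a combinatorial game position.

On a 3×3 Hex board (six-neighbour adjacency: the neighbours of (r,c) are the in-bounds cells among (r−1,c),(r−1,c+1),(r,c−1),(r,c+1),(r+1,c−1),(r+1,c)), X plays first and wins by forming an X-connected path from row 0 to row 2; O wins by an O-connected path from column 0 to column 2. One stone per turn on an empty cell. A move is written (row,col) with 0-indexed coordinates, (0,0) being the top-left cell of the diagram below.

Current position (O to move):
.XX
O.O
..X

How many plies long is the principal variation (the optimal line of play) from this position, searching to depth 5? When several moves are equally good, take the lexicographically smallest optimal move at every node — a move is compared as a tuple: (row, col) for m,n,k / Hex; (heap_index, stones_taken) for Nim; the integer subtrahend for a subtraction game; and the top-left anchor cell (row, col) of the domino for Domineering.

[.XX/O.O/..X] O move#1: (0,0):-1/OXX/O.O/..X, (1,1):+1/.XX/OOO/..X*, (2,0):+1/.XX/O.O/O.X, (2,1):+1/.XX/O.O/.OX
[.XX/OOO/..X] end (terminal -1, X#2); searched .XX/O.O/..X to 5

PV length from [.XX/O.O/..X]: 1 ply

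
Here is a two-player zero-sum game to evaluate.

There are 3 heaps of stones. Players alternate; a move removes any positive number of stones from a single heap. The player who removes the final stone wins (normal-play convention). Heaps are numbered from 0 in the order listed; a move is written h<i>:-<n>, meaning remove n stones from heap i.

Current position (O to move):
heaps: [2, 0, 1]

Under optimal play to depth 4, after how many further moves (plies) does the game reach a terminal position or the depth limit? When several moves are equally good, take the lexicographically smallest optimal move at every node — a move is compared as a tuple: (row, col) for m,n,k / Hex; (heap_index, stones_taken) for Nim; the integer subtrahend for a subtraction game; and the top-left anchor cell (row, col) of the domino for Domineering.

p1 O@[(2,0,1)]: h0:-1[(1,0,1)]+1* h0:-2[(0,0,1)]-1 h2:-1[(2,0,0)]-1
p2 X@[(1,0,1)]: h0:-1[(0,0,1)]-1* h2:-1[(1,0,0)]-1
p3 O@[(0,0,1)]: h2:-1[(0,0,0)]+1*
p4 X@[(0,0,0)] terminal -1; root [(2,0,1)] d4

PV length from [(2,0,1)]: 3 plies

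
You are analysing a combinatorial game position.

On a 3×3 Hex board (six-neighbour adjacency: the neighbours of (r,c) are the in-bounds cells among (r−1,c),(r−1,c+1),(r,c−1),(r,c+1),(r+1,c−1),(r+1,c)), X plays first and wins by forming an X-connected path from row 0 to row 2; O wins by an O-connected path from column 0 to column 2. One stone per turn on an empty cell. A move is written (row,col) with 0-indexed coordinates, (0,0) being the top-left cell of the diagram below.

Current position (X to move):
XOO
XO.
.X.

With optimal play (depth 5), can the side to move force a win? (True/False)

X winning at [XOO/XO./.X.]: True

[XOO/XO./.X.] X move#1: (1,2):-1/XOO/XOX/.X., (2,0):+1/XOO/XO./XX.*, (2,2):-1/XOO/XO./.XX
[XOO/XO./XX.] end (terminal -1, O#2); searched XOO/XO./.X. to 5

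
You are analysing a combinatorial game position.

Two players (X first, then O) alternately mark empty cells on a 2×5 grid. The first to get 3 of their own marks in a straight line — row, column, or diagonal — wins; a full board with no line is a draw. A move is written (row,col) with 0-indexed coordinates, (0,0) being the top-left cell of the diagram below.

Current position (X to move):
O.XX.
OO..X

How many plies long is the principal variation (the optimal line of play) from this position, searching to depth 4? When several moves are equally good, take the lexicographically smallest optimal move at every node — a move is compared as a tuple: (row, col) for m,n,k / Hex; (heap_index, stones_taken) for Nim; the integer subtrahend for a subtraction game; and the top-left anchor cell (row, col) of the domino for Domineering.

ply 1, X at O.XX./OO..X | (0,1)=+1→OXXX./OO..X*; (0,4)=+1→O.XXX/OO..X; (1,2)=+1→O.XX./OOX.X; (1,3)=-1→O.XX./OO.XX
ply 2: OXXX./OO..X is terminal -1 (O); from O.XX./OO..X depth 4

PV length from [O.XX./OO..X]: 1 ply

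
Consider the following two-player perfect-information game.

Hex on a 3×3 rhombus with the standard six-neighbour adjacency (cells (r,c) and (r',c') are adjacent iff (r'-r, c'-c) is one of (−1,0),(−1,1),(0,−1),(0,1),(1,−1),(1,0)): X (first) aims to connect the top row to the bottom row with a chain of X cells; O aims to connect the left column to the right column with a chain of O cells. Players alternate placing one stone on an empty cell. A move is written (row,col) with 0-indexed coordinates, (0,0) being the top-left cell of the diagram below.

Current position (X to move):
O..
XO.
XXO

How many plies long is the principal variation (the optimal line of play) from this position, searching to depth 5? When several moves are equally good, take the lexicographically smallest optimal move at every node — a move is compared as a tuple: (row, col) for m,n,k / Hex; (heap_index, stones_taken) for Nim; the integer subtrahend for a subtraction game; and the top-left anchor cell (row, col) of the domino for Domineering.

PV length from [O../XO./XXO]: 1 ply

ply 1, X at O../XO./XXO | (0,1)=+1→OX./XO./XXO*; (0,2)=+1→O.X/XO./XXO; (1,2)=+1→O../XOX/XXO
ply 2: OX./XO./XXO is terminal -1 (O); from O../XO./XXO depth 5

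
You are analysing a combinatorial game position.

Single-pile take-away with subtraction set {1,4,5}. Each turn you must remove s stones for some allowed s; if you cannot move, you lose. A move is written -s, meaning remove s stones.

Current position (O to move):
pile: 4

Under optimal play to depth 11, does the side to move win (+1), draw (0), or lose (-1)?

value(4, O) = +1

[4] O move#1: -1:-1/3, -4:+1/0*
[0] end (terminal -1, X#2); searched 4 to 11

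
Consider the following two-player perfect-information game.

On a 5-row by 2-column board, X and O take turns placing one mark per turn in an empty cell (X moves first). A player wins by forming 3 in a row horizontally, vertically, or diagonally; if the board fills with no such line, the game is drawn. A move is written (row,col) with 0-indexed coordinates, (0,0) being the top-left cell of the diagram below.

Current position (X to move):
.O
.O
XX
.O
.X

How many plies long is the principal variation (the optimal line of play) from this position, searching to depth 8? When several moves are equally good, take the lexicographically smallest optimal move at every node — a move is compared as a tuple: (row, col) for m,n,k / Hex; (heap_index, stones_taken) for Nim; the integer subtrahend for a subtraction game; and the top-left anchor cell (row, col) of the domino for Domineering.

PV length from [.O/.O/XX/.O/.X]: 3 plies

[.O/.O/XX/.O/.X] X move#1: (0,0):+0/XO/.O/XX/.O/.X, (1,0):+1/.O/XO/XX/.O/.X*, (3,0):+1/.O/.O/XX/XO/.X, (4,0):+0/.O/.O/XX/.O/XX
[.O/XO/XX/.O/.X] O move#2: (0,0):-1/OO/XO/XX/.O/.X*, (3,0):-1/.O/XO/XX/OO/.X, (4,0):-1/.O/XO/XX/.O/OX
[OO/XO/XX/.O/.X] X move#3: (3,0):+1/OO/XO/XX/XO/.X*, (4,0):+0/OO/XO/XX/.O/XX
[OO/XO/XX/XO/.X] end (terminal -1, O#4); searched .O/.O/XX/.O/.X to 8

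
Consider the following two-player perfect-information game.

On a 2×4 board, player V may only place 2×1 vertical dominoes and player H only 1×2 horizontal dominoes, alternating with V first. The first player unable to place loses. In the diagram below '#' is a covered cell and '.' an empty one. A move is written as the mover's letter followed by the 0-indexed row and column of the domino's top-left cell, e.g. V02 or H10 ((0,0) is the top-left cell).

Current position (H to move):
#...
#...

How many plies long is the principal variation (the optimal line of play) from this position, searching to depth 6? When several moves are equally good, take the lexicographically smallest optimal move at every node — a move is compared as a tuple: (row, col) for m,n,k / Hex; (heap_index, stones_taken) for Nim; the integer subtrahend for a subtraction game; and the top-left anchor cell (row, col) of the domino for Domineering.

PV length from [#.../#...]: 3 plies

ply 1, H at #.../#... | H01=+1→###./#...*; H02=+1→#.##/#...; H11=+1→#.../###.; H12=+1→#.../#.##
ply 2, V at ###./#... | V03=-1→####/#..#*
ply 3, H at ####/#..# | H11=+1→####/####*
ply 4: ####/#### is terminal -1 (V); from #.../#... depth 6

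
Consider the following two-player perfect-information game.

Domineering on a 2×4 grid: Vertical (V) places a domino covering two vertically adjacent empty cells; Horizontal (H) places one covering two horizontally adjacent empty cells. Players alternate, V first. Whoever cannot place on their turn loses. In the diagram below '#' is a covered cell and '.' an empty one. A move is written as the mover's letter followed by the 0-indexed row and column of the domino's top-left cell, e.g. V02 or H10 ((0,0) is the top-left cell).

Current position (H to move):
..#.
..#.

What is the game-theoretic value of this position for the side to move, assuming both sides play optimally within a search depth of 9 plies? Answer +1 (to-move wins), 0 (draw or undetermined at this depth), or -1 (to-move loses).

[..#./..#.] H move#1: H00:+1/###./..#.*, H10:+1/..#./###.
[###./..#.] V move#2: V03:-1/####/..##*
[####/..##] H move#3: H10:+1/####/####*
[####/####] end (terminal -1, V#4); searched ..#./..#. to 9

value(..#./..#., H) = +1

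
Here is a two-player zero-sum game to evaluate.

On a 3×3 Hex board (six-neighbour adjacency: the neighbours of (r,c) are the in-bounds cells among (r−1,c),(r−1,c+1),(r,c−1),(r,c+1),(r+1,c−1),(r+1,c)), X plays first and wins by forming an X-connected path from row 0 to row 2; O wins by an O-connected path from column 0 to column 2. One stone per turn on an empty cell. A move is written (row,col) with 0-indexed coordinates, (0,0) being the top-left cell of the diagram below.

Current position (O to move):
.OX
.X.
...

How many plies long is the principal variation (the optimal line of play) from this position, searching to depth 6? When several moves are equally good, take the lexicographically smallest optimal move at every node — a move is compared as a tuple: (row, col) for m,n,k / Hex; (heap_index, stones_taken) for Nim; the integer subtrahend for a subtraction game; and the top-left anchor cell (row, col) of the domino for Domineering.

p1 O@[.OX/.X./...]: (0,0)[OOX/.X./...]-1* (1,0)[.OX/OX./...]-1 (1,2)[.OX/.XO/...]-1 (2,0)[.OX/.X./O..]-1 (2,1)[.OX/.X./.O.]-1 (2,2)[.OX/.X./..O]-1
p2 X@[OOX/.X./...]: (1,0)[OOX/XX./...]+1* (1,2)[OOX/.XX/...]+1 (2,0)[OOX/.X./X..]+1 (2,1)[OOX/.X./.X.]+1 (2,2)[OOX/.X./..X]+1
p3 O@[OOX/XX./...]: (1,2)[OOX/XXO/...]-1* (2,0)[OOX/XX./O..]-1 (2,1)[OOX/XX./.O.]-1 (2,2)[OOX/XX./..O]-1
p4 X@[OOX/XXO/...]: (2,0)[OOX/XXO/X..]+1* (2,1)[OOX/XXO/.X.]+1 (2,2)[OOX/XXO/..X]+1
p5 O@[OOX/XXO/X..] terminal -1; root [.OX/.X./...] d6

PV length from [.OX/.X./...]: 4 plies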